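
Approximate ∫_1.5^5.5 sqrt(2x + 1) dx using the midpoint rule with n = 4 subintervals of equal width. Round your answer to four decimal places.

11.1984

Δx = (5.5 − 1.5)/4 = 1.
Midpoints: 2, 3, 4, 5.
f(2) ≈ 2.2361, f(3) ≈ 2.6458, f(4) ≈ 3.0000, f(5) ≈ 3.3166.
Sum = Δx · [f(2) + f(3) + f(4) + f(5)].
Sum ≈ 11.1984.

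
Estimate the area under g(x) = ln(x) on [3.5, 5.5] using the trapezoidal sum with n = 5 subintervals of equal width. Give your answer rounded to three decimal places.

2.990

Δx = (5.5 − 3.5)/5 = 0.4.
g(3.5) ≈ 1.253, g(3.9) ≈ 1.361, g(4.3) ≈ 1.459, g(4.7) ≈ 1.548, g(5.1) ≈ 1.629, g(5.5) ≈ 1.705.
T_5 = (Δx/2)·[g(x_0) + 2g(x_1) + ... + 2g(x_{4}) + g(x_5)].
Sum ≈ 2.990.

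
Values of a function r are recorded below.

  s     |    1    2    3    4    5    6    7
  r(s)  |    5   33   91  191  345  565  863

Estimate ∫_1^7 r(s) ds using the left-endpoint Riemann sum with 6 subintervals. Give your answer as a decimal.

Δs = 1.
Sum = 1·[5 + 33 + 91 + 191 + 345 + 565] = 1230.

1230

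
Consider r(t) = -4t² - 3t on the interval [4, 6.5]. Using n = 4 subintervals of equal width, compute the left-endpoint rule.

Δt = (6.5 − 4)/4 = 0.625.
Left endpoints: 4, 4.625, 5.25, 5.875.
r(4) = -76, r(4.625) = -99.4375, r(5.25) = -126, r(5.875) = -155.6875.
Sum = Δt · [r(4) + r(4.625) + r(5.25) + r(5.875)].
Sum = -285.703125.

-285.703125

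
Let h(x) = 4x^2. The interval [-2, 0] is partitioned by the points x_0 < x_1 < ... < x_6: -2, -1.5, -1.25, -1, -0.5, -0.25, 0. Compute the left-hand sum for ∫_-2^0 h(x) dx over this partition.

Subinterval widths: 0.5, 0.25, 0.25, 0.5, 0.25, 0.25.
Left endpoints: -2, -1.5, -1.25, -1, -0.5, -0.25.
h(-2) = 16, h(-1.5) = 9, h(-1.25) = 6.25, h(-1) = 4, h(-0.5) = 1, h(-0.25) = 0.25.
Sum = Σ Δx_i · h(x_i).
Sum = 14.125.

14.125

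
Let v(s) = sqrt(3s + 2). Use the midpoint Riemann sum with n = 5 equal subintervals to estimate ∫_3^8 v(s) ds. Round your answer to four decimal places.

Δs = (8 − 3)/5 = 1.
Midpoints: 3.5, 4.5, 5.5, 6.5, 7.5.
v(3.5) ≈ 3.5355, v(4.5) ≈ 3.9370, v(5.5) ≈ 4.3012, v(6.5) ≈ 4.6368, v(7.5) ≈ 4.9497.
Sum = Δs · [v(3.5) + v(4.5) + v(5.5) + v(6.5) + v(7.5)].
Sum ≈ 21.3603.

21.3603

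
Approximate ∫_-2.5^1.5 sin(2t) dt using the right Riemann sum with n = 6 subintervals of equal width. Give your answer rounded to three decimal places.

Δt = (1.5 − (-2.5))/6 = 2/3.
Right endpoints: -11/6, -7/6, -0.5, 1/6, 5/6, 1.5.
f(-11/6) ≈ 0.501, f(-7/6) ≈ -0.723, f(-0.5) ≈ -0.841, f(1/6) ≈ 0.327, f(5/6) ≈ 0.995, f(1.5) ≈ 0.141.
Sum = Δt · [f(-11/6) + f(-7/6) + f(-0.5) + ...].
Sum ≈ 0.267.

0.267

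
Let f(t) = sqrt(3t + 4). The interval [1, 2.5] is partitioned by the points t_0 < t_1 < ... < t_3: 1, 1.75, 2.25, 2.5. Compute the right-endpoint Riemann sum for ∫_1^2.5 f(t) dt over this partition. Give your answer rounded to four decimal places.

Subinterval widths: 0.75, 0.5, 0.25.
Right endpoints: 1.75, 2.25, 2.5.
f(1.75) ≈ 3.0414, f(2.25) ≈ 3.2787, f(2.5) ≈ 3.3912.
Sum = Σ Δt_i · f(t_i).
Sum ≈ 4.7682.

4.7682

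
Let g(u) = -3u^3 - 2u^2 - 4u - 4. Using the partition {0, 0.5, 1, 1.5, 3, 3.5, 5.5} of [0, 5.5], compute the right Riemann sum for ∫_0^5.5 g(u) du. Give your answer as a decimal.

-1451.5625

Subinterval widths: 0.5, 0.5, 0.5, 1.5, 0.5, 2.
Right endpoints: 0.5, 1, 1.5, 3, 3.5, 5.5.
g(0.5) = -6.875, g(1) = -13, g(1.5) = -24.625, g(3) = -115, g(3.5) = -171.125, g(5.5) = -585.625.
Sum = Σ Δu_i · g(u_i).
Sum = -1451.5625.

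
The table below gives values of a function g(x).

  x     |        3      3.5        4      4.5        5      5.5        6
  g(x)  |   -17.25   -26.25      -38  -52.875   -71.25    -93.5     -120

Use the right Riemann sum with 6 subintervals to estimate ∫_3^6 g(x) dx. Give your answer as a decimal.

-200.9375

Δx = 0.5.
Sum = 0.5·[(-26.25) + (-38) + (-52.875) + (-71.25) + (-93.5) + (-120)] = -200.9375.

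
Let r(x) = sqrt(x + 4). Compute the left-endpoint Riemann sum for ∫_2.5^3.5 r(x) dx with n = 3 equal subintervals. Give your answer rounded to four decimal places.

2.6135

Δx = (3.5 − 2.5)/3 = 1/3.
Left endpoints: 2.5, 17/6, 19/6.
r(2.5) ≈ 2.5495, r(17/6) ≈ 2.6141, r(19/6) ≈ 2.6771.
Sum = Δx · [r(2.5) + r(17/6) + r(19/6)].
Sum ≈ 2.6135.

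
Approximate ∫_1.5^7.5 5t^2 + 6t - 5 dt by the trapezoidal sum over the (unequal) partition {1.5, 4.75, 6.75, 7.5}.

Subinterval widths: 3.25, 2, 0.75.
f(1.5) = 15.25, f(4.75) = 136.3125, f(6.75) = 263.3125, f(7.5) = 321.25.
On each subinterval the trapezoid contributes (Δt_i/2)·[f(t_{i-1}) + f(t_i)].
Sum = 865.125.

865.125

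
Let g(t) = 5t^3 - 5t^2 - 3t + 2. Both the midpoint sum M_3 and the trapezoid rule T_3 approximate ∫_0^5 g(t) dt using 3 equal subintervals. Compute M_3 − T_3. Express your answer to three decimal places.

M_3 ≈ 507.80093.
T_3 ≈ 620.64815.
M_3 − T_3 ≈ -112.847.

-112.847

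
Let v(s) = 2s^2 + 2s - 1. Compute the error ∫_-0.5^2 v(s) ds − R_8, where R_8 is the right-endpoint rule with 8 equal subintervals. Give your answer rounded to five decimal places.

-2.03451

Exact integral: ∫_-0.5^2 v(s) ds ≈ 6.6666667.
R_8 ≈ 8.7011719.
Error ≈ 6.6666667 − 8.7011719 ≈ -2.03451.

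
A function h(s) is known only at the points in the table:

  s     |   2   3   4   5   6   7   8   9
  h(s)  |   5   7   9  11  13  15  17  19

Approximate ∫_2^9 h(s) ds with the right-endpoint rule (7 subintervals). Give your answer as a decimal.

Δs = 1.
Sum = 1·[7 + 9 + 11 + 13 + 15 + 17 + 19] = 91.

91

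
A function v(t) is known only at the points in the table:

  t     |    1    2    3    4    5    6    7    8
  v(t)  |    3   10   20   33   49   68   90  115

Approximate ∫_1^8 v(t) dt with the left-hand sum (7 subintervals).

273

Δt = 1.
Sum = 1·[3 + 10 + 20 + 33 + 49 + 68 + 90] = 273.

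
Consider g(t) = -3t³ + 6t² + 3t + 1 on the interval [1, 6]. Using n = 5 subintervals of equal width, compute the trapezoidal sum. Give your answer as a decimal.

-505

Δt = (6 − 1)/5 = 1.
g(1) = 7, g(2) = 7, g(3) = -17, g(4) = -83, g(5) = -209, g(6) = -413.
T_5 = (Δt/2)·[g(t_0) + 2g(t_1) + ... + 2g(t_{4}) + g(t_5)].
Sum = -505.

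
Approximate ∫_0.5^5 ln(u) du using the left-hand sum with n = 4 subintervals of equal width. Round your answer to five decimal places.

Δu = (5 − 0.5)/4 = 1.125.
Left endpoints: 0.5, 1.625, 2.75, 3.875.
f(0.5) ≈ -0.69315, f(1.625) ≈ 0.48551, f(2.75) ≈ 1.01160, f(3.875) ≈ 1.35455.
Sum = Δu · [f(0.5) + f(1.625) + f(2.75) + f(3.875)].
Sum ≈ 2.42832.

2.42832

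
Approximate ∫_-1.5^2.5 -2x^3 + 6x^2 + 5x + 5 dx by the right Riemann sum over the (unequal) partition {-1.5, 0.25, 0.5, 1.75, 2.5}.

58.296875

Subinterval widths: 1.75, 0.25, 1.25, 0.75.
Right endpoints: 0.25, 0.5, 1.75, 2.5.
f(0.25) = 6.59375, f(0.5) = 8.75, f(1.75) = 21.40625, f(2.5) = 23.75.
Sum = Σ Δx_i · f(x_i).
Sum = 58.296875.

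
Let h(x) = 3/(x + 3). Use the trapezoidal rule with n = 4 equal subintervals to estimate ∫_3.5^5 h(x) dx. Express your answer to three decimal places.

Δx = (5 − 3.5)/4 = 0.375.
h(3.5) = 6/13, h(3.875) = 24/55, h(4.25) = 12/29, h(4.625) = 24/61, h(5) = 0.375.
T_4 = (Δx/2)·[h(x_0) + 2h(x_1) + 2h(x_2) + 2h(x_3) + h(x_4)].
Sum ≈ 0.623.

0.623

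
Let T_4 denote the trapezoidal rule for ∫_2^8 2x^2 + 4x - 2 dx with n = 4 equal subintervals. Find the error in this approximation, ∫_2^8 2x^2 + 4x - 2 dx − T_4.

-4.5

Exact integral: ∫_2^8 f(x) dx = 444.
T_4 = 448.5.
Error = 444 − 448.5 = -4.5.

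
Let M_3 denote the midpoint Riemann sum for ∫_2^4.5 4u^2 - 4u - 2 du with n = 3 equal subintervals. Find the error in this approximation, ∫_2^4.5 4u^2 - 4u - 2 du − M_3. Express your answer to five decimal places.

Exact integral: ∫_2^4.5 f(u) du ≈ 73.3333333.
M_3 ≈ 72.7546296.
Error ≈ 73.3333333 − 72.7546296 ≈ 0.57870.

0.57870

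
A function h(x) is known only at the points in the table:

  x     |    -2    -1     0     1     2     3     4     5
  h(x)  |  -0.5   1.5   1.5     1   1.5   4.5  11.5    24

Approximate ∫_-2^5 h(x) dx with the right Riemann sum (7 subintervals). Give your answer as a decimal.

45.5

Δx = 1.
Sum = 1·[1.5 + 1.5 + 1 + 1.5 + 4.5 + 11.5 + 24] = 45.5.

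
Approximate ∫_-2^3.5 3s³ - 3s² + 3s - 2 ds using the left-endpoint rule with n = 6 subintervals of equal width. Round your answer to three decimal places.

Δs = (3.5 − (-2))/6 = 11/12.
Left endpoints: -2, -13/12, -1/6, 0.75, 5/3, 31/12.
f(-2) = -44, f(-13/12) = -7249/576, f(-1/6) = -187/72, f(0.75) = -0.171875, f(5/3) = 77/9, f(31/12) = 21571/576.
Sum = Δs · [f(-2) + f(-13/12) + f(-1/6) + ...].
Sum ≈ -12.237.

-12.237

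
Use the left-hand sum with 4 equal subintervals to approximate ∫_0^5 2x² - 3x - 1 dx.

21.5625

Δx = (5 − 0)/4 = 1.25.
Left endpoints: 0, 1.25, 2.5, 3.75.
f(0) = -1, f(1.25) = -1.625, f(2.5) = 4, f(3.75) = 15.875.
Sum = Δx · [f(0) + f(1.25) + f(2.5) + f(3.75)].
Sum = 21.5625.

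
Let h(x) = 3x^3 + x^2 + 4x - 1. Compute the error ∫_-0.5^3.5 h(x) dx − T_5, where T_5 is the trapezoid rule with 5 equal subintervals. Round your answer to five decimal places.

-6.18667

Exact integral: ∫_-0.5^3.5 h(x) dx ≈ 146.8333333.
T_5 = 153.02.
Error ≈ 146.8333333 − 153.02 ≈ -6.18667.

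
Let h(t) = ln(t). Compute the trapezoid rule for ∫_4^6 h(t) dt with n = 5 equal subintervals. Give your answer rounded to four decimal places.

Δt = (6 − 4)/5 = 0.4.
h(4) ≈ 1.3863, h(4.4) ≈ 1.4816, h(4.8) ≈ 1.5686, h(5.2) ≈ 1.6487, h(5.6) ≈ 1.7228, h(6) ≈ 1.7918.
T_5 = (Δt/2)·[h(t_0) + 2h(t_1) + ... + 2h(t_{4}) + h(t_5)].
Sum ≈ 3.2043.

3.2043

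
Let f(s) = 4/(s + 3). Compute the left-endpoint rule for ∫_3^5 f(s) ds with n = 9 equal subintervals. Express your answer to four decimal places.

1.1694

Δs = (5 − 3)/9 = 2/9.
Left endpoints: 3, 29/9, 31/9, 11/3, 35/9, 37/9, 13/3, 41/9, 43/9.
f(3) = 2/3, f(29/9) = 9/14, f(31/9) = 18/29, f(11/3) = 0.6, f(35/9) = 18/31, f(37/9) = 0.5625, f(13/3) = 6/11, f(41/9) = 9/17, f(43/9) = 18/35.
Sum = Δs · [f(3) + f(29/9) + f(31/9) + ...].
Sum ≈ 1.1694.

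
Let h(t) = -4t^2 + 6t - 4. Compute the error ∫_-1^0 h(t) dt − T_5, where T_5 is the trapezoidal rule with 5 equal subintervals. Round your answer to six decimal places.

0.026667

Exact integral: ∫_-1^0 h(t) dt ≈ -8.33333333.
T_5 = -8.36.
Error ≈ -8.33333333 − (-8.36) ≈ 0.026667.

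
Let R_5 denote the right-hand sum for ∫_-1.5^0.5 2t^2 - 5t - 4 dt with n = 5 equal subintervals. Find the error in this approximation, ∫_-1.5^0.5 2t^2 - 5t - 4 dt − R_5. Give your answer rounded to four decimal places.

2.6933

Exact integral: ∫_-1.5^0.5 f(t) dt ≈ -0.666667.
R_5 = -3.36.
Error ≈ -0.666667 − (-3.36) ≈ 2.6933.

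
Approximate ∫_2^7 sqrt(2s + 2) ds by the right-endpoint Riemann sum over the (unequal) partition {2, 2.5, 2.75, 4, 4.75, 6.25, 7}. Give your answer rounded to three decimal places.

Subinterval widths: 0.5, 0.25, 1.25, 0.75, 1.5, 0.75.
Right endpoints: 2.5, 2.75, 4, 4.75, 6.25, 7.
f(2.5) ≈ 2.646, f(2.75) ≈ 2.739, f(4) ≈ 3.162, f(4.75) ≈ 3.391, f(6.25) ≈ 3.808, f(7) ≈ 4.000.
Sum = Σ Δs_i · f(s_i).
Sum ≈ 17.216.

17.216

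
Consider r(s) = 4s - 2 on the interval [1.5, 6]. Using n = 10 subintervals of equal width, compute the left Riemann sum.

Δs = (6 − 1.5)/10 = 0.45.
Left endpoints: 1.5, 1.95, 2.4, 2.85, 3.3, 3.75, 4.2, 4.65, 5.1, 5.55.
r(1.5) = 4, r(1.95) = 5.8, r(2.4) = 7.6, r(2.85) = 9.4, r(3.3) = 11.2, r(3.75) = 13, r(4.2) = 14.8, r(4.65) = 16.6, r(5.1) = 18.4, r(5.55) = 20.2.
Sum = Δs · [r(1.5) + r(1.95) + r(2.4) + ...].
Sum = 54.45.

54.45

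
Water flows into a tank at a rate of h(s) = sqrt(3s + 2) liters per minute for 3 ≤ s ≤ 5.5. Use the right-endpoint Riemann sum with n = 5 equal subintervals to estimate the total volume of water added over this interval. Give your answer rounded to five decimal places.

9.81923

Δs = (5.5 − 3)/5 = 0.5.
Right endpoints: 3.5, 4, 4.5, 5, 5.5.
h(3.5) ≈ 3.53553, h(4) ≈ 3.74166, h(4.5) ≈ 3.93700, h(5) ≈ 4.12311, h(5.5) ≈ 4.30116.
Sum = Δs · [h(3.5) + h(4) + h(4.5) + h(5) + h(5.5)].
Sum ≈ 9.81923.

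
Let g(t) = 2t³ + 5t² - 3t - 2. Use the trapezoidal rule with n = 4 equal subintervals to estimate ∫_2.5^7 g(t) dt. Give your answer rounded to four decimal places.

Δt = (7 − 2.5)/4 = 1.125.
g(2.5) = 53, g(3.625) = 148.09765625, g(4.75) = 310.90625, g(5.875) = 558.51171875, g(7) = 908.
T_4 = (Δt/2)·[g(t_0) + 2g(t_1) + 2g(t_2) + 2g(t_3) + g(t_4)].
Sum ≈ 1685.2676.

1685.2676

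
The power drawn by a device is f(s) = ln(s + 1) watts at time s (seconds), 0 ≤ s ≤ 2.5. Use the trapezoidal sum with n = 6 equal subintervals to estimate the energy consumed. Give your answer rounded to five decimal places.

Δs = (2.5 − 0)/6 = 5/12.
f(0) ≈ 0.00000, f(5/12) ≈ 0.34831, f(5/6) ≈ 0.60614, f(1.25) ≈ 0.81093, f(5/3) ≈ 0.98083, f(25/12) ≈ 1.12601, f(2.5) ≈ 1.25276.
T_6 = (Δs/2)·[f(s_0) + 2f(s_1) + ... + 2f(s_{5}) + f(s_6)].
Sum ≈ 1.87441.

1.87441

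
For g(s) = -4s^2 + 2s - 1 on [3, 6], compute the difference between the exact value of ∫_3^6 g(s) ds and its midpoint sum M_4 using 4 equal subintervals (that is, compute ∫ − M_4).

Exact integral: ∫_3^6 g(s) ds = -228.
M_4 = -227.4375.
Error = -228 − (-227.4375) = -0.5625.

-0.5625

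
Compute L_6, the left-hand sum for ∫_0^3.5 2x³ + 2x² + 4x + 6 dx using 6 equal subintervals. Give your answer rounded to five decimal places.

115.35619

Δx = (3.5 − 0)/6 = 7/12.
Left endpoints: 0, 7/12, 7/6, 1.75, 7/3, 35/12.
f(0) = 6, f(7/12) = 8131/864, f(7/6) = 1789/108, f(1.75) = 29.84375, f(7/3) = 1394/27, f(35/12) = 72839/864.
Sum = Δx · [f(0) + f(7/12) + f(7/6) + ...].
Sum ≈ 115.35619.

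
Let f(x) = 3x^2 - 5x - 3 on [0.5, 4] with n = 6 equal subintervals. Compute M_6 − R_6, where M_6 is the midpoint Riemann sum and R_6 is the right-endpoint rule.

M_6 ≈ 13.702257.
R_6 ≈ 23.272569.
M_6 − R_6 = -9.5703125.

-9.5703125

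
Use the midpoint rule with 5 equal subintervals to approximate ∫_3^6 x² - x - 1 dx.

46.41

Δx = (6 − 3)/5 = 0.6.
Midpoints: 3.3, 3.9, 4.5, 5.1, 5.7.
f(3.3) = 6.59, f(3.9) = 10.31, f(4.5) = 14.75, f(5.1) = 19.91, f(5.7) = 25.79.
Sum = Δx · [f(3.3) + f(3.9) + f(4.5) + f(5.1) + f(5.7)].
Sum = 46.41.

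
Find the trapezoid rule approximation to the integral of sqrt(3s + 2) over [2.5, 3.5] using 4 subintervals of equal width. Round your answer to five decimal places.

3.31372

Δs = (3.5 − 2.5)/4 = 0.25.
f(2.5) ≈ 3.08221, f(2.75) ≈ 3.20156, f(3) ≈ 3.31662, f(3.25) ≈ 3.42783, f(3.5) ≈ 3.53553.
T_4 = (Δs/2)·[f(s_0) + 2f(s_1) + 2f(s_2) + 2f(s_3) + f(s_4)].
Sum ≈ 3.31372.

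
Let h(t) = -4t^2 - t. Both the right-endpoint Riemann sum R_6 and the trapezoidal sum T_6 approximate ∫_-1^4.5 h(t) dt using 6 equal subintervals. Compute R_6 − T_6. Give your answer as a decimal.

-37.8125

R_6 ≈ -173.351852.
T_6 ≈ -135.539352.
R_6 − T_6 = -37.8125.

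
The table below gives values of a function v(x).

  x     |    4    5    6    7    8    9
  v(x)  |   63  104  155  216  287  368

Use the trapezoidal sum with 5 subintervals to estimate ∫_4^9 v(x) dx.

Δx = 1.
T_5 = (1/2)·[63 + 2·104 + 2·155 + 2·216 + 2·287 + 368] = 977.5.

977.5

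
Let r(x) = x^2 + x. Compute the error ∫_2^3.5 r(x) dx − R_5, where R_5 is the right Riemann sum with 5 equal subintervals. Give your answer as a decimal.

-1.485

Exact integral: ∫_2^3.5 r(x) dx = 15.75.
R_5 = 17.235.
Error = 15.75 − 17.235 = -1.485.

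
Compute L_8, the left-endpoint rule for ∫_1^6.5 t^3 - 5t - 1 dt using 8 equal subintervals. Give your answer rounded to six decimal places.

257.659424

Δt = (6.5 − 1)/8 = 0.6875.
Left endpoints: 1, 1.6875, 2.375, 3.0625, 3.75, 4.4375, 5.125, 5.8125.
f(1) = -5, f(1.6875) = -18973/4096, f(2.375) = 267/512, f(3.0625) = 50833/4096, f(3.75) = 32.984375, f(4.4375) = 262935/4096, f(5.125) = 55289/512, f(5.8125) = 681221/4096.
Sum = Δt · [f(1) + f(1.6875) + f(2.375) + ...].
Sum ≈ 257.659424.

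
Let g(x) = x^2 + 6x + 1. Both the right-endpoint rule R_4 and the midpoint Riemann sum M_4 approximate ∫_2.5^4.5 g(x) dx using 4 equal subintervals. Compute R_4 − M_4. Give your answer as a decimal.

R_4 = 75.75.
M_4 = 69.125.
R_4 − M_4 = 6.625.

6.625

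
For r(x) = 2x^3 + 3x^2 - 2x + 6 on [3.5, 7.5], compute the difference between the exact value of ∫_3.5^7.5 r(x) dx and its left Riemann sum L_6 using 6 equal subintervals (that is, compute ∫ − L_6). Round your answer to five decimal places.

283.33333

Exact integral: ∫_3.5^7.5 r(x) dx = 1866.
L_6 ≈ 1582.6666667.
Error ≈ 1866 − 1582.6666667 ≈ 283.33333.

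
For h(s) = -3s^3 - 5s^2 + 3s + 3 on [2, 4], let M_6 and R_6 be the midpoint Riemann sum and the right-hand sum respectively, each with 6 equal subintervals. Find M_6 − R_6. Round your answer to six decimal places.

38.777778

M_6 ≈ -248.74074074.
R_6 ≈ -287.51851852.
M_6 − R_6 ≈ 38.777778.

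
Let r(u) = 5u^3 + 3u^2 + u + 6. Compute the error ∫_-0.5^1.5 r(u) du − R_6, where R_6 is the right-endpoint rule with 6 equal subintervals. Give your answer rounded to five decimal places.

-4.63889

Exact integral: ∫_-0.5^1.5 r(u) du = 22.75.
R_6 ≈ 27.3888889.
Error ≈ 22.75 − 27.3888889 ≈ -4.63889.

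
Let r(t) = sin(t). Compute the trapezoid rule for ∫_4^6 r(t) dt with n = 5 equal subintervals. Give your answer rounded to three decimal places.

-1.592

Δt = (6 − 4)/5 = 0.4.
r(4) ≈ -0.757, r(4.4) ≈ -0.952, r(4.8) ≈ -0.996, r(5.2) ≈ -0.883, r(5.6) ≈ -0.631, r(6) ≈ -0.279.
T_5 = (Δt/2)·[r(t_0) + 2r(t_1) + ... + 2r(t_{4}) + r(t_5)].
Sum ≈ -1.592.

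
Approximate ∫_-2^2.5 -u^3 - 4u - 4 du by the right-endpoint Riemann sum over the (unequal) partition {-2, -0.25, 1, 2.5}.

Subinterval widths: 1.75, 1.25, 1.5.
Right endpoints: -0.25, 1, 2.5.
f(-0.25) = -2.984375, f(1) = -9, f(2.5) = -29.625.
Sum = Σ Δu_i · f(u_i).
Sum = -60.91015625.

-60.91015625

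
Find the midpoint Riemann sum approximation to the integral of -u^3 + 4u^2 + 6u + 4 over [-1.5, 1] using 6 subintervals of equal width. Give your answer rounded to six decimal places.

12.927156

Δu = (1 − (-1.5))/6 = 5/12.
Midpoints: -31/24, -0.875, -11/24, -1/24, 0.375, 19/24.
f(-31/24) = 70207/13824, f(-0.875) = 1271/512, f(-11/24) = 30227/13824, f(-1/24) = 51937/13824, f(0.375) = 3461/512, f(19/24) = 148757/13824.
Sum = Δu · [f(-31/24) + f(-0.875) + f(-11/24) + ...].
Sum ≈ 12.927156.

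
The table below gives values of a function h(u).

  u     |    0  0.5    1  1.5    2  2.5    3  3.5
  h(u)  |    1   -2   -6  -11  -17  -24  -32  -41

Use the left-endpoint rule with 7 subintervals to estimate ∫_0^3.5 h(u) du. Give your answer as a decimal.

Δu = 0.5.
Sum = 0.5·[1 + (-2) + (-6) + (-11) + (-17) + (-24) + (-32)] = -45.5.

-45.5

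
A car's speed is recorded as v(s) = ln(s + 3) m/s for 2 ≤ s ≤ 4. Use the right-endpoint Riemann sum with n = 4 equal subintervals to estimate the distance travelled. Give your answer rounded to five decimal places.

Δs = (4 − 2)/4 = 0.5.
Right endpoints: 2.5, 3, 3.5, 4.
v(2.5) ≈ 1.70475, v(3) ≈ 1.79176, v(3.5) ≈ 1.87180, v(4) ≈ 1.94591.
Sum = Δs · [v(2.5) + v(3) + v(3.5) + v(4)].
Sum ≈ 3.65711.

3.65711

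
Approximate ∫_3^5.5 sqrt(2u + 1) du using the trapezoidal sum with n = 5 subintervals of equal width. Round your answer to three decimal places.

Δu = (5.5 − 3)/5 = 0.5.
f(3) ≈ 2.646, f(3.5) ≈ 2.828, f(4) ≈ 3.000, f(4.5) ≈ 3.162, f(5) ≈ 3.317, f(5.5) ≈ 3.464.
T_5 = (Δu/2)·[f(u_0) + 2f(u_1) + ... + 2f(u_{4}) + f(u_5)].
Sum ≈ 7.681.

7.681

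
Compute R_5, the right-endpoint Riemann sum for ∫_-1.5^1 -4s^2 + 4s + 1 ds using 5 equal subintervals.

-2.5

Δs = (1 − (-1.5))/5 = 0.5.
Right endpoints: -1, -0.5, 0, 0.5, 1.
f(-1) = -7, f(-0.5) = -2, f(0) = 1, f(0.5) = 2, f(1) = 1.
Sum = Δs · [f(-1) + f(-0.5) + f(0) + f(0.5) + f(1)].
Sum = -2.5.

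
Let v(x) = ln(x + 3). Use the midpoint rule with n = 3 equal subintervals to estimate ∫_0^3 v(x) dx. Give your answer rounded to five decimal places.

4.46159

Δx = (3 − 0)/3 = 1.
Midpoints: 0.5, 1.5, 2.5.
v(0.5) ≈ 1.25276, v(1.5) ≈ 1.50408, v(2.5) ≈ 1.70475.
Sum = Δx · [v(0.5) + v(1.5) + v(2.5)].
Sum ≈ 4.46159.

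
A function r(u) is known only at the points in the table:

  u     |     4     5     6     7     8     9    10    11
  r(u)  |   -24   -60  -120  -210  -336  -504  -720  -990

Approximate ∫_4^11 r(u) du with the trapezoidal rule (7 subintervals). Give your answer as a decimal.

Δu = 1.
T_7 = (1/2)·[(-24) + 2·(-60) + 2·(-120) + 2·(-210) + 2·(-336) + 2·(-504) + 2·(-720) + (-990)] = -2457.

-2457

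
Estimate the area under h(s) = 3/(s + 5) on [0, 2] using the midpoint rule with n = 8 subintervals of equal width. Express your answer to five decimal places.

Δs = (2 − 0)/8 = 0.25.
Midpoints: 0.125, 0.375, 0.625, 0.875, 1.125, 1.375, 1.625, 1.875.
h(0.125) = 24/41, h(0.375) = 24/43, h(0.625) = 8/15, h(0.875) = 24/47, h(1.125) = 24/49, h(1.375) = 8/17, h(1.625) = 24/53, h(1.875) = 24/55.
Sum = Δs · [h(0.125) + h(0.375) + h(0.625) + ...].
Sum ≈ 1.00926.

1.00926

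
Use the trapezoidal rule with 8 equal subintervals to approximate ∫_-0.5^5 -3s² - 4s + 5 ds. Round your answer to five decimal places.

Δs = (5 − (-0.5))/8 = 0.6875.
f(-0.5) = 6.25, f(0.1875) = 4.14453125, f(0.875) = -0.796875, f(1.5625) = -8.57421875, f(2.25) = -19.1875, f(2.9375) = -32.63671875, f(3.625) = -48.921875, f(4.3125) = -68.04296875, f(5) = -90.
T_8 = (Δs/2)·[f(s_0) + 2f(s_1) + ... + 2f(s_{7}) + f(s_8)].
Sum ≈ -148.42480.

-148.42480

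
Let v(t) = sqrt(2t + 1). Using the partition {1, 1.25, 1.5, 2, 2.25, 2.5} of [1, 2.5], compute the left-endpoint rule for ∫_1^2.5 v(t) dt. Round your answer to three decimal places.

Subinterval widths: 0.25, 0.25, 0.5, 0.25, 0.25.
Left endpoints: 1, 1.25, 1.5, 2, 2.25.
v(1) ≈ 1.732, v(1.25) ≈ 1.871, v(1.5) ≈ 2.000, v(2) ≈ 2.236, v(2.25) ≈ 2.345.
Sum = Σ Δt_i · v(t_i).
Sum ≈ 3.046.

3.046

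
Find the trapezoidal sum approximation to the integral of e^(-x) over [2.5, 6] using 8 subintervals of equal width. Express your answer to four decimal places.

Δx = (6 − 2.5)/8 = 0.4375.
f(2.5) ≈ 0.0821, f(2.9375) ≈ 0.0530, f(3.375) ≈ 0.0342, f(3.8125) ≈ 0.0221, f(4.25) ≈ 0.0143, f(4.6875) ≈ 0.0092, f(5.125) ≈ 0.0059, f(5.5625) ≈ 0.0038, f(6) ≈ 0.0025.
T_8 = (Δx/2)·[f(x_0) + 2f(x_1) + ... + 2f(x_{7}) + f(x_8)].
Sum ≈ 0.0809.

0.0809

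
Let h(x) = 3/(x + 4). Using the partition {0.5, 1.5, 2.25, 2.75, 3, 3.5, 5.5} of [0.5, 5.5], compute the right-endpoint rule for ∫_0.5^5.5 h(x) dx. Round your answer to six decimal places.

Subinterval widths: 1, 0.75, 0.5, 0.25, 0.5, 2.
Right endpoints: 1.5, 2.25, 2.75, 3, 3.5, 5.5.
h(1.5) = 6/11, h(2.25) = 0.48, h(2.75) = 4/9, h(3) = 3/7, h(3.5) = 0.4, h(5.5) = 6/19.
Sum = Σ Δx_i · h(x_i).
Sum ≈ 2.066399.

2.066399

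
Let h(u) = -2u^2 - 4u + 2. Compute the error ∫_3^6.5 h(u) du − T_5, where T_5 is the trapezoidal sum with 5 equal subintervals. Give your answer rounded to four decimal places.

0.5717

Exact integral: ∫_3^6.5 h(u) du ≈ -224.583333.
T_5 = -225.155.
Error ≈ -224.583333 − (-225.155) ≈ 0.5717.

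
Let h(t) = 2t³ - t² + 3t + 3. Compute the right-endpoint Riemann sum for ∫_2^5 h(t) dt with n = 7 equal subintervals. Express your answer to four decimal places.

355.4082

Δt = (5 − 2)/7 = 3/7.
Right endpoints: 17/7, 20/7, 23/7, 26/7, 29/7, 32/7, 5.
h(17/7) = 11331/343, h(20/7) = 17169/343, h(23/7) = 25041/343, h(26/7) = 35271/343, h(29/7) = 48183/343, h(32/7) = 64101/343, h(5) = 243.
Sum = Δt · [h(17/7) + h(20/7) + h(23/7) + ...].
Sum ≈ 355.4082.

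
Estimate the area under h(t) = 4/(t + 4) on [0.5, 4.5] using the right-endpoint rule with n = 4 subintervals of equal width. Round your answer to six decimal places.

Δt = (4.5 − 0.5)/4 = 1.
Right endpoints: 1.5, 2.5, 3.5, 4.5.
h(1.5) = 8/11, h(2.5) = 8/13, h(3.5) = 8/15, h(4.5) = 8/17.
Sum = Δt · [h(1.5) + h(2.5) + h(3.5) + h(4.5)].
Sum ≈ 2.346579.

2.346579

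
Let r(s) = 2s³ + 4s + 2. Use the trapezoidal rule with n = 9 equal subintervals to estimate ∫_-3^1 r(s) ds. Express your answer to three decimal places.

Δs = (1 − (-3))/9 = 4/9.
r(-3) = -64, r(-23/9) = -30328/729, r(-19/9) = -18416/729, r(-5/3) = -376/27, r(-11/9) = -4768/729, r(-7/9) = -1496/729, r(-1/3) = 16/27, r(1/9) = 1784/729, r(5/9) = 3328/729, r(1) = 8.
T_9 = (Δs/2)·[r(s_0) + 2r(s_1) + ... + 2r(s_{8}) + r(s_9)].
Sum ≈ -48.790.

-48.790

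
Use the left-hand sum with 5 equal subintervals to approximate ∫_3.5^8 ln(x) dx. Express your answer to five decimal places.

Δx = (8 − 3.5)/5 = 0.9.
Left endpoints: 3.5, 4.4, 5.3, 6.2, 7.1.
f(3.5) ≈ 1.25276, f(4.4) ≈ 1.48160, f(5.3) ≈ 1.66771, f(6.2) ≈ 1.82455, f(7.1) ≈ 1.96009.
Sum = Δx · [f(3.5) + f(4.4) + f(5.3) + f(6.2) + f(7.1)].
Sum ≈ 7.36805.

7.36805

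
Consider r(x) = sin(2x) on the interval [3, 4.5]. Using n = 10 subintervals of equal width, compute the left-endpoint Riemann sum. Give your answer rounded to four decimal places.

0.8768

Δx = (4.5 − 3)/10 = 0.15.
Left endpoints: 3, 3.15, 3.3, 3.45, 3.6, 3.75, 3.9, 4.05, 4.2, 4.35.
r(3) ≈ -0.2794, r(3.15) ≈ 0.0168, r(3.3) ≈ 0.3115, r(3.45) ≈ 0.5784, r(3.6) ≈ 0.7937, r(3.75) ≈ 0.9380, r(3.9) ≈ 0.9985, r(4.05) ≈ 0.9699, r(4.2) ≈ 0.8546, r(4.35) ≈ 0.6630.
Sum = Δx · [r(3) + r(3.15) + r(3.3) + ...].
Sum ≈ 0.8768.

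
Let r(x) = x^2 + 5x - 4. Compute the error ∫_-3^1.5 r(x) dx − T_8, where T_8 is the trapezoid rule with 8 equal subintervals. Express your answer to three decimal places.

-0.237

Exact integral: ∫_-3^1.5 r(x) dx = -24.75.
T_8 ≈ -24.51270.
Error ≈ -24.75 − (-24.51270) ≈ -0.237.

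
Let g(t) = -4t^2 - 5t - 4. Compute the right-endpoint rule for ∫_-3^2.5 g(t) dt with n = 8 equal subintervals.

Δt = (2.5 − (-3))/8 = 0.6875.
Right endpoints: -2.3125, -1.625, -0.9375, -0.25, 0.4375, 1.125, 1.8125, 2.5.
g(-2.3125) = -13.828125, g(-1.625) = -6.4375, g(-0.9375) = -2.828125, g(-0.25) = -3, g(0.4375) = -6.953125, g(1.125) = -14.6875, g(1.8125) = -26.203125, g(2.5) = -41.5.
Sum = Δt · [g(-2.3125) + g(-1.625) + g(-0.9375) + ...].
Sum = -79.36328125.

-79.36328125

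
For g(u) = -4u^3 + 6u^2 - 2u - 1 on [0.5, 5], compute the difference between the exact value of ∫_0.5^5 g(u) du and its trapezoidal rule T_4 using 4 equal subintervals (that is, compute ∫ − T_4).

Exact integral: ∫_0.5^5 g(u) du = -404.4375.
T_4 = -430.06640625.
Error = -404.4375 − (-430.06640625) = 25.62890625.

25.62890625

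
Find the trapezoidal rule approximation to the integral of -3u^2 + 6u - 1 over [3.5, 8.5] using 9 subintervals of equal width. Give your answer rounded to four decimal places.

-397.0216

Δu = (8.5 − 3.5)/9 = 5/9.
f(3.5) = -16.75, f(73/18) = -2809/108, f(83/18) = -4009/108, f(31/6) = -601/12, f(103/18) = -7009/108, f(113/18) = -8809/108, f(41/6) = -1201/12, f(133/18) = -13009/108, f(143/18) = -15409/108, f(8.5) = -166.75.
T_9 = (Δu/2)·[f(u_0) + 2f(u_1) + ... + 2f(u_{8}) + f(u_9)].
Sum ≈ -397.0216.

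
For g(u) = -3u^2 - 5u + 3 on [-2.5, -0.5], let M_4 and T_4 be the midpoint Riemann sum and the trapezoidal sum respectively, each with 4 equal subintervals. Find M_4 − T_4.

M_4 = 5.625.
T_4 = 5.25.
M_4 − T_4 = 0.375.

0.375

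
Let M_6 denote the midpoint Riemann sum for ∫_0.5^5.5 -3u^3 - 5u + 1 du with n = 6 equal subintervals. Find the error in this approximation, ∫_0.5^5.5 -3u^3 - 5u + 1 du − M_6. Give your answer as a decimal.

Exact integral: ∫_0.5^5.5 f(u) du = -756.25.
M_6 = -748.4375.
Error = -756.25 − (-748.4375) = -7.8125.

-7.8125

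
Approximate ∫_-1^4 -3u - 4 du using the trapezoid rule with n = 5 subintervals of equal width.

Δu = (4 − (-1))/5 = 1.
f(-1) = -1, f(0) = -4, f(1) = -7, f(2) = -10, f(3) = -13, f(4) = -16.
T_5 = (Δu/2)·[f(u_0) + 2f(u_1) + ... + 2f(u_{4}) + f(u_5)].
Sum = -42.5.

-42.5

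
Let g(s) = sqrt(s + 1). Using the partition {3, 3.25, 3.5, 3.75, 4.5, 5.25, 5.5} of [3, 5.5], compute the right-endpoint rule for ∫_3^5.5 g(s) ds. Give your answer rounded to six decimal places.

5.861864

Subinterval widths: 0.25, 0.25, 0.25, 0.75, 0.75, 0.25.
Right endpoints: 3.25, 3.5, 3.75, 4.5, 5.25, 5.5.
g(3.25) ≈ 2.061553, g(3.5) ≈ 2.121320, g(3.75) ≈ 2.179449, g(4.5) ≈ 2.345208, g(5.25) ≈ 2.500000, g(5.5) ≈ 2.549510.
Sum = Σ Δs_i · g(s_i).
Sum ≈ 5.861864.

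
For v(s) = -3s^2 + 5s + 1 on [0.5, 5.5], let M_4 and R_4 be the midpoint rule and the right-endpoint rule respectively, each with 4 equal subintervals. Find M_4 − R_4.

M_4 = -84.296875.
R_4 = -130.78125.
M_4 − R_4 = 46.484375.

46.484375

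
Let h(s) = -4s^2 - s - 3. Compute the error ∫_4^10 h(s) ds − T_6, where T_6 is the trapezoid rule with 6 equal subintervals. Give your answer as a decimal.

Exact integral: ∫_4^10 h(s) ds = -1308.
T_6 = -1312.
Error = -1308 − (-1312) = 4.

4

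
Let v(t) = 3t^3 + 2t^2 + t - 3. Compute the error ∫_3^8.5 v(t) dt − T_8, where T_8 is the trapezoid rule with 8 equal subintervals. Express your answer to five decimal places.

-23.28817

Exact integral: ∫_3^8.5 v(t) dt ≈ 4260.8385417.
T_8 ≈ 4284.1267090.
Error ≈ 4260.8385417 − 4284.1267090 ≈ -23.28817.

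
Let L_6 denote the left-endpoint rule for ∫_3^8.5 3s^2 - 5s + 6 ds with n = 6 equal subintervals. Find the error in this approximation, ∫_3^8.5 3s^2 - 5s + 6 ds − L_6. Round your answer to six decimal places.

Exact integral: ∫_3^8.5 f(s) ds = 462.
L_6 ≈ 389.94618056.
Error ≈ 462 − 389.94618056 ≈ 72.053819.

72.053819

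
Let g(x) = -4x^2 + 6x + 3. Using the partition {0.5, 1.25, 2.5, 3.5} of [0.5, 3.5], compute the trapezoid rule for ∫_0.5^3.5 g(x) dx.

-14.25

Subinterval widths: 0.75, 1.25, 1.
g(0.5) = 5, g(1.25) = 4.25, g(2.5) = -7, g(3.5) = -25.
On each subinterval the trapezoid contributes (Δx_i/2)·[g(x_{i-1}) + g(x_i)].
Sum = -14.25.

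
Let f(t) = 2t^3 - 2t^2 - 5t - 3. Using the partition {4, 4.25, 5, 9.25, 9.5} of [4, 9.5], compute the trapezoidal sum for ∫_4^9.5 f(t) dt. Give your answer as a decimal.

3736.8671875

Subinterval widths: 0.25, 0.75, 4.25, 0.25.
f(4) = 73, f(4.25) = 93.15625, f(5) = 172, f(9.25) = 1362.53125, f(9.5) = 1483.75.
On each subinterval the trapezoid contributes (Δt_i/2)·[f(t_{i-1}) + f(t_i)].
Sum = 3736.8671875.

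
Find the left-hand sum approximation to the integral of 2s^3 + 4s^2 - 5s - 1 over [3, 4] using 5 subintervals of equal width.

Δs = (4 − 3)/5 = 0.2.
Left endpoints: 3, 3.2, 3.4, 3.6, 3.8.
f(3) = 74, f(3.2) = 89.496, f(3.4) = 106.848, f(3.6) = 126.152, f(3.8) = 147.504.
Sum = Δs · [f(3) + f(3.2) + f(3.4) + f(3.6) + f(3.8)].
Sum = 108.8.

108.8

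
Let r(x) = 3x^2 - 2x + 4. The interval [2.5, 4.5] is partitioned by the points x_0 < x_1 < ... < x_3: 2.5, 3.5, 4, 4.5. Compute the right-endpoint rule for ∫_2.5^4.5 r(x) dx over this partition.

83.625

Subinterval widths: 1, 0.5, 0.5.
Right endpoints: 3.5, 4, 4.5.
r(3.5) = 33.75, r(4) = 44, r(4.5) = 55.75.
Sum = Σ Δx_i · r(x_i).
Sum = 83.625.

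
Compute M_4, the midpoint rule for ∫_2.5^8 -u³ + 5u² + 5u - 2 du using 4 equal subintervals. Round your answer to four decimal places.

-44.2524

Δu = (8 − 2.5)/4 = 1.375.
Midpoints: 3.1875, 4.5625, 5.9375, 7.3125.
f(3.1875) = 132517/4096, f(4.5625) = 122551/4096, f(5.9375) = -21967/4096, f(7.3125) = -364925/4096.
Sum = Δu · [f(3.1875) + f(4.5625) + f(5.9375) + f(7.3125)].
Sum ≈ -44.2524.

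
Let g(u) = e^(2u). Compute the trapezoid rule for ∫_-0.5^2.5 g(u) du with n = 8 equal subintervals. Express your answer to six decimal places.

Δu = (2.5 − (-0.5))/8 = 0.375.
g(-0.5) ≈ 0.367879, g(-0.125) ≈ 0.778801, g(0.25) ≈ 1.648721, g(0.625) ≈ 3.490343, g(1) ≈ 7.389056, g(1.375) ≈ 15.642632, g(1.75) ≈ 33.115452, g(2.125) ≈ 70.105412, g(2.5) ≈ 148.413159.
T_8 = (Δu/2)·[g(u_0) + 2g(u_1) + ... + 2g(u_{7}) + g(u_8)].
Sum ≈ 77.460351.

77.460351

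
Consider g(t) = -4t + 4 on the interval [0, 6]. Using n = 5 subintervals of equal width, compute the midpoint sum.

Δt = (6 − 0)/5 = 1.2.
Midpoints: 0.6, 1.8, 3, 4.2, 5.4.
g(0.6) = 1.6, g(1.8) = -3.2, g(3) = -8, g(4.2) = -12.8, g(5.4) = -17.6.
Sum = Δt · [g(0.6) + g(1.8) + g(3) + g(4.2) + g(5.4)].
Sum = -48.

-48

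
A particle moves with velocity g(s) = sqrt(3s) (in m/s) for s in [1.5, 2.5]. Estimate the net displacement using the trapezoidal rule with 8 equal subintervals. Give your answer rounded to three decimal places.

2.443

Δs = (2.5 − 1.5)/8 = 0.125.
g(1.5) ≈ 2.121, g(1.625) ≈ 2.208, g(1.75) ≈ 2.291, g(1.875) ≈ 2.372, g(2) ≈ 2.449, g(2.125) ≈ 2.525, g(2.25) ≈ 2.598, g(2.375) ≈ 2.669, g(2.5) ≈ 2.739.
T_8 = (Δs/2)·[g(s_0) + 2g(s_1) + ... + 2g(s_{7}) + g(s_8)].
Sum ≈ 2.443.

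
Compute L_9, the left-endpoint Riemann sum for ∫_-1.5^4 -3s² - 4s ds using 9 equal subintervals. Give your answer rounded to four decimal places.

Δs = (4 − (-1.5))/9 = 11/18.
Left endpoints: -1.5, -8/9, -5/18, 1/3, 17/18, 14/9, 13/6, 25/9, 61/18.
f(-1.5) = -0.75, f(-8/9) = 32/27, f(-5/18) = 95/108, f(1/3) = -5/3, f(17/18) = -697/108, f(14/9) = -364/27, f(13/6) = -22.75, f(25/9) = -925/27, f(61/18) = -5185/108.
Sum = Δs · [f(-1.5) + f(-8/9) + f(-5/18) + ...].
Sum ≈ -76.5756.

-76.5756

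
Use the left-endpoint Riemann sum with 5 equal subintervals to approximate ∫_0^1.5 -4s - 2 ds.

-6.6

Δs = (1.5 − 0)/5 = 0.3.
Left endpoints: 0, 0.3, 0.6, 0.9, 1.2.
f(0) = -2, f(0.3) = -3.2, f(0.6) = -4.4, f(0.9) = -5.6, f(1.2) = -6.8.
Sum = Δs · [f(0) + f(0.3) + f(0.6) + f(0.9) + f(1.2)].
Sum = -6.6.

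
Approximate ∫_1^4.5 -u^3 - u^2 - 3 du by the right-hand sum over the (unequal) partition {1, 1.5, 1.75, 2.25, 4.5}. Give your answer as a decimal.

Subinterval widths: 0.5, 0.25, 0.5, 2.25.
Right endpoints: 1.5, 1.75, 2.25, 4.5.
f(1.5) = -8.625, f(1.75) = -11.421875, f(2.25) = -19.453125, f(4.5) = -114.375.
Sum = Σ Δu_i · f(u_i).
Sum = -274.23828125.

-274.23828125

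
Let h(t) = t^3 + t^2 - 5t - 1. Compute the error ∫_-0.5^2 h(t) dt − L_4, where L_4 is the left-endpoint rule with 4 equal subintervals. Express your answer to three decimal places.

-0.724

Exact integral: ∫_-0.5^2 h(t) dt ≈ -5.18229.
L_4 ≈ -4.45801.
Error ≈ -5.18229 − (-4.45801) ≈ -0.724.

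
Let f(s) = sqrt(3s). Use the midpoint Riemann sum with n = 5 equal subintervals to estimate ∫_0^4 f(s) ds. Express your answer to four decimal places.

9.3015

Δs = (4 − 0)/5 = 0.8.
Midpoints: 0.4, 1.2, 2, 2.8, 3.6.
f(0.4) ≈ 1.0954, f(1.2) ≈ 1.8974, f(2) ≈ 2.4495, f(2.8) ≈ 2.8983, f(3.6) ≈ 3.2863.
Sum = Δs · [f(0.4) + f(1.2) + f(2) + f(2.8) + f(3.6)].
Sum ≈ 9.3015.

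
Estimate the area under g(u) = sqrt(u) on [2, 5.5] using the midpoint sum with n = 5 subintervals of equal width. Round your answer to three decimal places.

6.716

Δu = (5.5 − 2)/5 = 0.7.
Midpoints: 2.35, 3.05, 3.75, 4.45, 5.15.
g(2.35) ≈ 1.533, g(3.05) ≈ 1.746, g(3.75) ≈ 1.936, g(4.45) ≈ 2.110, g(5.15) ≈ 2.269.
Sum = Δu · [g(2.35) + g(3.05) + g(3.75) + g(4.45) + g(5.15)].
Sum ≈ 6.716.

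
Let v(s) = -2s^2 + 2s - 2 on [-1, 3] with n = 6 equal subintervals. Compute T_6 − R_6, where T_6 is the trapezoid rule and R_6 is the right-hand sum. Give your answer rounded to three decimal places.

2.667

T_6 ≈ -19.25926.
R_6 ≈ -21.92593.
T_6 − R_6 ≈ 2.667.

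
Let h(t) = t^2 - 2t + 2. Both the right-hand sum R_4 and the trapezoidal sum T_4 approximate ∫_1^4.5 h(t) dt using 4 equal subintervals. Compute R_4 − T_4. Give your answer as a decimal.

5.359375

R_4 = 23.59765625.
T_4 = 18.23828125.
R_4 − T_4 = 5.359375.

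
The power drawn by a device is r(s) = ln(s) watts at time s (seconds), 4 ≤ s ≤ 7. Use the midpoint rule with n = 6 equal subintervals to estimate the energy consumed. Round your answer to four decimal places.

Δs = (7 − 4)/6 = 0.5.
Midpoints: 4.25, 4.75, 5.25, 5.75, 6.25, 6.75.
r(4.25) ≈ 1.4469, r(4.75) ≈ 1.5581, r(5.25) ≈ 1.6582, r(5.75) ≈ 1.7492, r(6.25) ≈ 1.8326, r(6.75) ≈ 1.9095.
Sum = Δs · [r(4.25) + r(4.75) + r(5.25) + ...].
Sum ≈ 5.0773.

5.0773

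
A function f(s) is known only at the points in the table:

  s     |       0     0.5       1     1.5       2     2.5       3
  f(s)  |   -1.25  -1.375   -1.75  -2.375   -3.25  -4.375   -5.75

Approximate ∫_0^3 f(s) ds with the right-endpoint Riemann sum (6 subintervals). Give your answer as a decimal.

-9.4375

Δs = 0.5.
Sum = 0.5·[(-1.375) + (-1.75) + (-2.375) + (-3.25) + (-4.375) + (-5.75)] = -9.4375.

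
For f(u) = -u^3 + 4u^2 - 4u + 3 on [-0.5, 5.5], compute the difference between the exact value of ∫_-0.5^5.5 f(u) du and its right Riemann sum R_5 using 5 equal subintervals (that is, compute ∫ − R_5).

Exact integral: ∫_-0.5^5.5 f(u) du = -48.75.
R_5 = -96.09.
Error = -48.75 − (-96.09) = 47.34.

47.34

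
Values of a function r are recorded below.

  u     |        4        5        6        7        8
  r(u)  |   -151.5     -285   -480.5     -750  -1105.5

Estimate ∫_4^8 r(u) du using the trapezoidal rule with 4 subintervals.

-2144

Δu = 1.
T_4 = (1/2)·[(-151.5) + 2·(-285) + 2·(-480.5) + 2·(-750) + (-1105.5)] = -2144.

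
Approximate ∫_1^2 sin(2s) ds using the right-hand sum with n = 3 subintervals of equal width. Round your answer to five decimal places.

-0.16337

Δs = (2 − 1)/3 = 1/3.
Right endpoints: 4/3, 5/3, 2.
f(4/3) ≈ 0.45727, f(5/3) ≈ -0.19057, f(2) ≈ -0.75680.
Sum = Δs · [f(4/3) + f(5/3) + f(2)].
Sum ≈ -0.16337.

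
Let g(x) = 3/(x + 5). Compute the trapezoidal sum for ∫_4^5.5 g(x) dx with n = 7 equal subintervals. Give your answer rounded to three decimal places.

Δx = (5.5 − 4)/7 = 3/14.
g(4) = 1/3, g(59/14) = 14/43, g(31/7) = 7/22, g(65/14) = 14/45, g(34/7) = 7/23, g(71/14) = 14/47, g(37/7) = 7/24, g(5.5) = 2/7.
T_7 = (Δx/2)·[g(x_0) + 2g(x_1) + ... + 2g(x_{6}) + g(x_7)].
Sum ≈ 0.462.

0.462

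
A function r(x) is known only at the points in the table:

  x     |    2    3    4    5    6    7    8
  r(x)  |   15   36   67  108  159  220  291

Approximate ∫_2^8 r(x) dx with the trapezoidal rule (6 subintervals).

Δx = 1.
T_6 = (1/2)·[15 + 2·36 + 2·67 + 2·108 + 2·159 + 2·220 + 291] = 743.

743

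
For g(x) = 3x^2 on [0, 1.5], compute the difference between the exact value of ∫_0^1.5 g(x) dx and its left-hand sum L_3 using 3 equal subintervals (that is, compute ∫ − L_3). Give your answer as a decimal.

Exact integral: ∫_0^1.5 g(x) dx = 3.375.
L_3 = 1.875.
Error = 3.375 − 1.875 = 1.5.

1.5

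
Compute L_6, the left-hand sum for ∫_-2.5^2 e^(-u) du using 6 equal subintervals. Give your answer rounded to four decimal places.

Δu = (2 − (-2.5))/6 = 0.75.
Left endpoints: -2.5, -1.75, -1, -0.25, 0.5, 1.25.
f(-2.5) ≈ 12.1825, f(-1.75) ≈ 5.7546, f(-1) ≈ 2.7183, f(-0.25) ≈ 1.2840, f(0.5) ≈ 0.6065, f(1.25) ≈ 0.2865.
Sum = Δu · [f(-2.5) + f(-1.75) + f(-1) + ...].
Sum ≈ 17.1243.

17.1243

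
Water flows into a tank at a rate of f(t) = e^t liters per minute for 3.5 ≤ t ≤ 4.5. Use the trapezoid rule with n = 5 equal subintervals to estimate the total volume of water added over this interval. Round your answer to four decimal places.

Δt = (4.5 − 3.5)/5 = 0.2.
f(3.5) ≈ 33.1155, f(3.7) ≈ 40.4473, f(3.9) ≈ 49.4024, f(4.1) ≈ 60.3403, f(4.3) ≈ 73.6998, f(4.5) ≈ 90.0171.
T_5 = (Δt/2)·[f(t_0) + 2f(t_1) + ... + 2f(t_{4}) + f(t_5)].
Sum ≈ 57.0912.

57.0912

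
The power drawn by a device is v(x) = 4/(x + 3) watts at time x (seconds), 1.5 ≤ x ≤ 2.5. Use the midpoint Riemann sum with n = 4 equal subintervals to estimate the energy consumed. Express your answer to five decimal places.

Δx = (2.5 − 1.5)/4 = 0.25.
Midpoints: 1.625, 1.875, 2.125, 2.375.
v(1.625) = 32/37, v(1.875) = 32/39, v(2.125) = 32/41, v(2.375) = 32/43.
Sum = Δx · [v(1.625) + v(1.875) + v(2.125) + v(2.375)].
Sum ≈ 0.80251.

0.80251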